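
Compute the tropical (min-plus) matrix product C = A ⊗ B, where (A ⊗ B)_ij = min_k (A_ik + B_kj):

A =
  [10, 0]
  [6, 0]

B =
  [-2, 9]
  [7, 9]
A ⊗ B =
  [7, 9]
  [4, 9]

Apply the min-plus product entry-by-entry:
  C[0][0] = min over k of (A[0][0] + B[0][0] = 10 + -2 = 8, A[0][1] + B[1][0] = 0 + 7 = 7) = 7 (attained at k = 1)
  C[0][1] = min over k of (A[0][0] + B[0][1] = 10 + 9 = 19, A[0][1] + B[1][1] = 0 + 9 = 9) = 9 (attained at k = 1)
  C[1][0] = min over k of (A[1][0] + B[0][0] = 6 + -2 = 4, A[1][1] + B[1][0] = 0 + 7 = 7) = 4 (attained at k = 0)
  C[1][1] = min over k of (A[1][0] + B[0][1] = 6 + 9 = 15, A[1][1] + B[1][1] = 0 + 9 = 9) = 9 (attained at k = 1)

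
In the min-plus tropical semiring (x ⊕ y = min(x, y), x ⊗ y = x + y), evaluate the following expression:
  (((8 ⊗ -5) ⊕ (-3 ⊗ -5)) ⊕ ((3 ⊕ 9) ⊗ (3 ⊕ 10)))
(((8 ⊗ -5) ⊕ (-3 ⊗ -5)) ⊕ ((3 ⊕ 9) ⊗ (3 ⊕ 10))) = -8

Expand innermost to outermost. Recall ⊕ takes the minimum of its arguments and ⊗ takes their sum. Working out the expression (((8 ⊗ -5) ⊕ (-3 ⊗ -5)) ⊕ ((3 ⊕ 9) ⊗ (3 ⊕ 10))) gives -8.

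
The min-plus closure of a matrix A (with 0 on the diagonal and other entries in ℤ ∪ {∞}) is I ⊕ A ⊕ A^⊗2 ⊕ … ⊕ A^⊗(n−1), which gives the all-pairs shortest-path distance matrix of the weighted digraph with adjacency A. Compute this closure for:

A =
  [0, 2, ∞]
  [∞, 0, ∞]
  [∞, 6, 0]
Closure =
  [0, 2, ∞]
  [∞, 0, ∞]
  [∞, 6, 0]

This is the Floyd-Warshall all-pairs shortest-path computation. For each intermediate vertex k = 0, 1, …, 2, update dist[i][j] ← min(dist[i][j], dist[i][k] + dist[k][j]). The final matrix gives, for each (i, j), the minimum total weight of any directed path from i to j (possibly empty when i = j).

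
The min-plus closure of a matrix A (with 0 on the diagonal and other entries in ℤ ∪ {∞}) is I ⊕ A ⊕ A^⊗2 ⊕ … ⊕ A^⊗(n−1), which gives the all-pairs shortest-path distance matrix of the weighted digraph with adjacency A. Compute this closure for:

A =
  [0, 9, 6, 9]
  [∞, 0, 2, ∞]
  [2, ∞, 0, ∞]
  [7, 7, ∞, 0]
Closure =
  [0, 9, 6, 9]
  [4, 0, 2, 13]
  [2, 11, 0, 11]
  [7, 7, 9, 0]

This is the Floyd-Warshall all-pairs shortest-path computation. For each intermediate vertex k = 0, 1, …, 3, update dist[i][j] ← min(dist[i][j], dist[i][k] + dist[k][j]). The final matrix gives, for each (i, j), the minimum total weight of any directed path from i to j (possibly empty when i = j).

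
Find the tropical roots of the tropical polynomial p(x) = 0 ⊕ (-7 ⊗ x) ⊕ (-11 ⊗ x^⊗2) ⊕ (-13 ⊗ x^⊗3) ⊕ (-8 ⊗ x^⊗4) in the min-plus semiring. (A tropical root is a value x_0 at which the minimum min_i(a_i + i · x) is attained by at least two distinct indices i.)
Roots: {-5, 2, 4, 7}

Each tropical root is a break point of the lower envelope of the lines y = a_i + i · x (there are 5 lines, with slopes 0, 1, ..., 4). Only the lines that attain the minimum somewhere contribute to roots; other lines are dominated. Here the surviving (envelope) indices are i = 4, i = 3, i = 2, i = 1, i = 0.
Intersections between consecutive envelope lines give the roots: for adjacent envelope indices i < j the intersection is x = (a_i − a_j) / (j − i). Reading off the sorted break points: {-5, 2, 4, 7}.
Verification: at each break x_0, at least two indices attain the minimum of min_i(a_i + i · x_0).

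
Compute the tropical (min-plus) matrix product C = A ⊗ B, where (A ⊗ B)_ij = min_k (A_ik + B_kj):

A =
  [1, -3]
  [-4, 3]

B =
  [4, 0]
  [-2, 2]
A ⊗ B =
  [-5, -1]
  [0, -4]

Apply the min-plus product entry-by-entry:
  C[0][0] = min over k of (A[0][0] + B[0][0] = 1 + 4 = 5, A[0][1] + B[1][0] = -3 + -2 = -5) = -5 (attained at k = 1)
  C[0][1] = min over k of (A[0][0] + B[0][1] = 1 + 0 = 1, A[0][1] + B[1][1] = -3 + 2 = -1) = -1 (attained at k = 1)
  C[1][0] = min over k of (A[1][0] + B[0][0] = -4 + 4 = 0, A[1][1] + B[1][0] = 3 + -2 = 1) = 0 (attained at k = 0)
  C[1][1] = min over k of (A[1][0] + B[0][1] = -4 + 0 = -4, A[1][1] + B[1][1] = 3 + 2 = 5) = -4 (attained at k = 0)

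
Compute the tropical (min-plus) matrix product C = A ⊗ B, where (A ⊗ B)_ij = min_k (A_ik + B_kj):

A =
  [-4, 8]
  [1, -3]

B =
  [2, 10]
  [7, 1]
A ⊗ B =
  [-2, 6]
  [3, -2]

Apply the min-plus product entry-by-entry:
  C[0][0] = min over k of (A[0][0] + B[0][0] = -4 + 2 = -2, A[0][1] + B[1][0] = 8 + 7 = 15) = -2 (attained at k = 0)
  C[0][1] = min over k of (A[0][0] + B[0][1] = -4 + 10 = 6, A[0][1] + B[1][1] = 8 + 1 = 9) = 6 (attained at k = 0)
  C[1][0] = min over k of (A[1][0] + B[0][0] = 1 + 2 = 3, A[1][1] + B[1][0] = -3 + 7 = 4) = 3 (attained at k = 0)
  C[1][1] = min over k of (A[1][0] + B[0][1] = 1 + 10 = 11, A[1][1] + B[1][1] = -3 + 1 = -2) = -2 (attained at k = 1)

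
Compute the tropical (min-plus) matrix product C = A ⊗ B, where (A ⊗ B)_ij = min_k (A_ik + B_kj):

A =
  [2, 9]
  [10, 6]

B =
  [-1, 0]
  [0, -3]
A ⊗ B =
  [1, 2]
  [6, 3]

Apply the min-plus product entry-by-entry:
  C[0][0] = min over k of (A[0][0] + B[0][0] = 2 + -1 = 1, A[0][1] + B[1][0] = 9 + 0 = 9) = 1 (attained at k = 0)
  C[0][1] = min over k of (A[0][0] + B[0][1] = 2 + 0 = 2, A[0][1] + B[1][1] = 9 + -3 = 6) = 2 (attained at k = 0)
  C[1][0] = min over k of (A[1][0] + B[0][0] = 10 + -1 = 9, A[1][1] + B[1][0] = 6 + 0 = 6) = 6 (attained at k = 1)
  C[1][1] = min over k of (A[1][0] + B[0][1] = 10 + 0 = 10, A[1][1] + B[1][1] = 6 + -3 = 3) = 3 (attained at k = 1)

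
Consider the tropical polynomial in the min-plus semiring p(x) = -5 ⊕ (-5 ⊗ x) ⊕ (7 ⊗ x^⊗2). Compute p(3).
p(3) = -5

A tropical monomial a ⊗ x^⊗i evaluates to a + i · x. Evaluating each term at x = 3:
  Term 0 contributes -5 + 0 · 3 = -5
  Term 1 contributes -5 + 1 · 3 = -2
  Term 2 contributes 7 + 2 · 3 = 13
p(3) = ⊕ of these = min[-5, -2, 13] = -5.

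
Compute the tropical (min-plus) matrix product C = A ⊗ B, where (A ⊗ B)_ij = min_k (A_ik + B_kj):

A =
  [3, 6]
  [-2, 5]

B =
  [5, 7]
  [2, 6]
A ⊗ B =
  [8, 10]
  [3, 5]

Apply the min-plus product entry-by-entry:
  C[0][0] = min over k of (A[0][0] + B[0][0] = 3 + 5 = 8, A[0][1] + B[1][0] = 6 + 2 = 8) = 8 (attained at k = 0)
  C[0][1] = min over k of (A[0][0] + B[0][1] = 3 + 7 = 10, A[0][1] + B[1][1] = 6 + 6 = 12) = 10 (attained at k = 0)
  C[1][0] = min over k of (A[1][0] + B[0][0] = -2 + 5 = 3, A[1][1] + B[1][0] = 5 + 2 = 7) = 3 (attained at k = 0)
  C[1][1] = min over k of (A[1][0] + B[0][1] = -2 + 7 = 5, A[1][1] + B[1][1] = 5 + 6 = 11) = 5 (attained at k = 0)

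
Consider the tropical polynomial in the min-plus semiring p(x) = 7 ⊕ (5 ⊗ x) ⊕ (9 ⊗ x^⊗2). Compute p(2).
p(2) = 7

A tropical monomial a ⊗ x^⊗i evaluates to a + i · x. Evaluating each term at x = 2:
  Term 0 contributes 7 + 0 · 2 = 7
  Term 1 contributes 5 + 1 · 2 = 7
  Term 2 contributes 9 + 2 · 2 = 13
p(2) = ⊕ of these = min[7, 7, 13] = 7.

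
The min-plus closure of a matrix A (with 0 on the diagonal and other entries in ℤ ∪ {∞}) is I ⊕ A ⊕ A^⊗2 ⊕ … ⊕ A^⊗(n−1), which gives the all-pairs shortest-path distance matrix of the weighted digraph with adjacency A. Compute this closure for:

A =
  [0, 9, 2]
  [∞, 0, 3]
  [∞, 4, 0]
Closure =
  [0, 6, 2]
  [∞, 0, 3]
  [∞, 4, 0]

This is the Floyd-Warshall all-pairs shortest-path computation. For each intermediate vertex k = 0, 1, …, 2, update dist[i][j] ← min(dist[i][j], dist[i][k] + dist[k][j]). The final matrix gives, for each (i, j), the minimum total weight of any directed path from i to j (possibly empty when i = j).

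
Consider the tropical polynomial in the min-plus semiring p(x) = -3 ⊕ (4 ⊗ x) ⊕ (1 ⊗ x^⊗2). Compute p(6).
p(6) = -3

A tropical monomial a ⊗ x^⊗i evaluates to a + i · x. Evaluating each term at x = 6:
  Term 0 contributes -3 + 0 · 6 = -3
  Term 1 contributes 4 + 1 · 6 = 10
  Term 2 contributes 1 + 2 · 6 = 13
p(6) = ⊕ of these = min[-3, 10, 13] = -3.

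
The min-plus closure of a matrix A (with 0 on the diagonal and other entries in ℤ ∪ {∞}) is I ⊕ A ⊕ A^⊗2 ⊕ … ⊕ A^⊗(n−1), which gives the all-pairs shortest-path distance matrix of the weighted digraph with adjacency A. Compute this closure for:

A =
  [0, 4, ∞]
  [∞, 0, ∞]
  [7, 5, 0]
Closure =
  [0, 4, ∞]
  [∞, 0, ∞]
  [7, 5, 0]

This is the Floyd-Warshall all-pairs shortest-path computation. For each intermediate vertex k = 0, 1, …, 2, update dist[i][j] ← min(dist[i][j], dist[i][k] + dist[k][j]). The final matrix gives, for each (i, j), the minimum total weight of any directed path from i to j (possibly empty when i = j).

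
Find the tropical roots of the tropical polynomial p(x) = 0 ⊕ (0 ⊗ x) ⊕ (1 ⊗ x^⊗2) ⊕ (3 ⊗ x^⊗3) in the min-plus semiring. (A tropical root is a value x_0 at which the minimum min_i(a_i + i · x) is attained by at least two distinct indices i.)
Roots: {-2, -1, 0}

Each tropical root is a break point of the lower envelope of the lines y = a_i + i · x (there are 4 lines, with slopes 0, 1, ..., 3). Only the lines that attain the minimum somewhere contribute to roots; other lines are dominated. Here the surviving (envelope) indices are i = 3, i = 2, i = 1, i = 0.
Intersections between consecutive envelope lines give the roots: for adjacent envelope indices i < j the intersection is x = (a_i − a_j) / (j − i). Reading off the sorted break points: {-2, -1, 0}.
Verification: at each break x_0, at least two indices attain the minimum of min_i(a_i + i · x_0).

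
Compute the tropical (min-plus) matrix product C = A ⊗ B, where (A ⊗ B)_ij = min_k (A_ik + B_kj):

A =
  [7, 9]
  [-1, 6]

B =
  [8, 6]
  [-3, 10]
A ⊗ B =
  [6, 13]
  [3, 5]

Apply the min-plus product entry-by-entry:
  C[0][0] = min over k of (A[0][0] + B[0][0] = 7 + 8 = 15, A[0][1] + B[1][0] = 9 + -3 = 6) = 6 (attained at k = 1)
  C[0][1] = min over k of (A[0][0] + B[0][1] = 7 + 6 = 13, A[0][1] + B[1][1] = 9 + 10 = 19) = 13 (attained at k = 0)
  C[1][0] = min over k of (A[1][0] + B[0][0] = -1 + 8 = 7, A[1][1] + B[1][0] = 6 + -3 = 3) = 3 (attained at k = 1)
  C[1][1] = min over k of (A[1][0] + B[0][1] = -1 + 6 = 5, A[1][1] + B[1][1] = 6 + 10 = 16) = 5 (attained at k = 0)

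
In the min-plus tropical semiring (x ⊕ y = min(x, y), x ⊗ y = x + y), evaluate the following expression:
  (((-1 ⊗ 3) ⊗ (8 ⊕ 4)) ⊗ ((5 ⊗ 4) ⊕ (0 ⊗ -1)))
(((-1 ⊗ 3) ⊗ (8 ⊕ 4)) ⊗ ((5 ⊗ 4) ⊕ (0 ⊗ -1))) = 5

Expand innermost to outermost. Recall ⊕ takes the minimum of its arguments and ⊗ takes their sum. Working out the expression (((-1 ⊗ 3) ⊗ (8 ⊕ 4)) ⊗ ((5 ⊗ 4) ⊕ (0 ⊗ -1))) gives 5.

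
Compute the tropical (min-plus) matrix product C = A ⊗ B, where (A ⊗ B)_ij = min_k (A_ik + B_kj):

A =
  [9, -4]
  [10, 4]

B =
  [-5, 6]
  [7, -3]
A ⊗ B =
  [3, -7]
  [5, 1]

Apply the min-plus product entry-by-entry:
  C[0][0] = min over k of (A[0][0] + B[0][0] = 9 + -5 = 4, A[0][1] + B[1][0] = -4 + 7 = 3) = 3 (attained at k = 1)
  C[0][1] = min over k of (A[0][0] + B[0][1] = 9 + 6 = 15, A[0][1] + B[1][1] = -4 + -3 = -7) = -7 (attained at k = 1)
  C[1][0] = min over k of (A[1][0] + B[0][0] = 10 + -5 = 5, A[1][1] + B[1][0] = 4 + 7 = 11) = 5 (attained at k = 0)
  C[1][1] = min over k of (A[1][0] + B[0][1] = 10 + 6 = 16, A[1][1] + B[1][1] = 4 + -3 = 1) = 1 (attained at k = 1)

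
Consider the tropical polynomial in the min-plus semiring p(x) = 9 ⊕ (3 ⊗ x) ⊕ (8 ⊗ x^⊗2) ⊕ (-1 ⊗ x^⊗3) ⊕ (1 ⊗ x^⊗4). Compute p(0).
p(0) = -1

A tropical monomial a ⊗ x^⊗i evaluates to a + i · x. Evaluating each term at x = 0:
  Term 0 contributes 9 + 0 · 0 = 9
  Term 1 contributes 3 + 1 · 0 = 3
  Term 2 contributes 8 + 2 · 0 = 8
  Term 3 contributes -1 + 3 · 0 = -1
  Term 4 contributes 1 + 4 · 0 = 1
p(0) = ⊕ of these = min[9, 3, 8, -1, 1] = -1.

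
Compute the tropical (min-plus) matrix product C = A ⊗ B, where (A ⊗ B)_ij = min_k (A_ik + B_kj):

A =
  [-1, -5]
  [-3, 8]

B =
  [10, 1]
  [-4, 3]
A ⊗ B =
  [-9, -2]
  [4, -2]

Apply the min-plus product entry-by-entry:
  C[0][0] = min over k of (A[0][0] + B[0][0] = -1 + 10 = 9, A[0][1] + B[1][0] = -5 + -4 = -9) = -9 (attained at k = 1)
  C[0][1] = min over k of (A[0][0] + B[0][1] = -1 + 1 = 0, A[0][1] + B[1][1] = -5 + 3 = -2) = -2 (attained at k = 1)
  C[1][0] = min over k of (A[1][0] + B[0][0] = -3 + 10 = 7, A[1][1] + B[1][0] = 8 + -4 = 4) = 4 (attained at k = 1)
  C[1][1] = min over k of (A[1][0] + B[0][1] = -3 + 1 = -2, A[1][1] + B[1][1] = 8 + 3 = 11) = -2 (attained at k = 0)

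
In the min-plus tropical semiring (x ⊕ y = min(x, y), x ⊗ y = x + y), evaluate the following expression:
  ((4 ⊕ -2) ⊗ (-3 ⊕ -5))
((4 ⊕ -2) ⊗ (-3 ⊕ -5)) = -7

Expand innermost to outermost. Recall ⊕ takes the minimum of its arguments and ⊗ takes their sum. Working out the expression ((4 ⊕ -2) ⊗ (-3 ⊕ -5)) gives -7.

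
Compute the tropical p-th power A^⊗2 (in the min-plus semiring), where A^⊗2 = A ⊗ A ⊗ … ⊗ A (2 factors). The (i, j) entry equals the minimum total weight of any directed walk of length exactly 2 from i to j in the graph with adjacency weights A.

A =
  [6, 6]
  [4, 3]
A^⊗2 =
  [10, 9]
  [7, 6]

Each entry (A^⊗2)_ij equals the minimum over all length-2 walks i = v_0 → v_1 → … → v_2 = j of Σ_t A[v_t][v_{t+1}]. For example, for (i, j) = (0, 1) we minimise over 2 possible intermediate vertex sequences; the minimum is 9, attained along the walk 0 → 1 → 1.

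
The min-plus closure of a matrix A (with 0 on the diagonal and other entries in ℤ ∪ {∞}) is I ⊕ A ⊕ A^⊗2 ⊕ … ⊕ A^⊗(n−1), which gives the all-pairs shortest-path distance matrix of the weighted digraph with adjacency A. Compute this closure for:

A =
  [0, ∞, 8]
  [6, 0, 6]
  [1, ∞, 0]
Closure =
  [0, ∞, 8]
  [6, 0, 6]
  [1, ∞, 0]

This is the Floyd-Warshall all-pairs shortest-path computation. For each intermediate vertex k = 0, 1, …, 2, update dist[i][j] ← min(dist[i][j], dist[i][k] + dist[k][j]). The final matrix gives, for each (i, j), the minimum total weight of any directed path from i to j (possibly empty when i = j).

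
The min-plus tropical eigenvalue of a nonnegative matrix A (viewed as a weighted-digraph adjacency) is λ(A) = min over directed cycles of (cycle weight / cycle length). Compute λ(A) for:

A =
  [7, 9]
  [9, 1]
λ(A) = 1

Enumerate directed cycles and compute their means (weight / length). Sample:
  cycle 0 → 0: weight = 7, length = 1, mean = 7/1 ≈ 7.000
  cycle 1 → 1: weight = 1, length = 1, mean = 1/1 ≈ 1.000
  cycle 0 → 1 → 0: weight = 18, length = 2, mean = 18/2 ≈ 9.000
  cycle 1 → 0 → 1: weight = 18, length = 2, mean = 18/2 ≈ 9.000
Minimum mean = 1.000, attained e.g. along the cycle 1 → 1 with weight 1 and length 1. So λ(A) = 1/1 = 1.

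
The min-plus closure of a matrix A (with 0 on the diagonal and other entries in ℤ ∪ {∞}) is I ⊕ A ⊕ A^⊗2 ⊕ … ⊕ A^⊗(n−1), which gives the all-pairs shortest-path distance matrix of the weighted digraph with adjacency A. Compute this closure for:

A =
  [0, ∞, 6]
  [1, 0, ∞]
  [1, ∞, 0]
Closure =
  [0, ∞, 6]
  [1, 0, 7]
  [1, ∞, 0]

This is the Floyd-Warshall all-pairs shortest-path computation. For each intermediate vertex k = 0, 1, …, 2, update dist[i][j] ← min(dist[i][j], dist[i][k] + dist[k][j]). The final matrix gives, for each (i, j), the minimum total weight of any directed path from i to j (possibly empty when i = j).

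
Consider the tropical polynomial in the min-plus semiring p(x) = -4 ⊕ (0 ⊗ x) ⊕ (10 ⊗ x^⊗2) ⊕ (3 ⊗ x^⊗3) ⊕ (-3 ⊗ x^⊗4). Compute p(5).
p(5) = -4

A tropical monomial a ⊗ x^⊗i evaluates to a + i · x. Evaluating each term at x = 5:
  Term 0 contributes -4 + 0 · 5 = -4
  Term 1 contributes 0 + 1 · 5 = 5
  Term 2 contributes 10 + 2 · 5 = 20
  Term 3 contributes 3 + 3 · 5 = 18
  Term 4 contributes -3 + 4 · 5 = 17
p(5) = ⊕ of these = min[-4, 5, 20, 18, 17] = -4.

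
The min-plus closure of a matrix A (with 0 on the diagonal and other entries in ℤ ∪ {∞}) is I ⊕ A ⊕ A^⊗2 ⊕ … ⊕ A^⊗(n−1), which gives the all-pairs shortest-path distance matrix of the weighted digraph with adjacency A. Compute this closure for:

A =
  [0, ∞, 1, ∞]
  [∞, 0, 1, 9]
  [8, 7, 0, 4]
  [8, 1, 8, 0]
Closure =
  [0, 6, 1, 5]
  [9, 0, 1, 5]
  [8, 5, 0, 4]
  [8, 1, 2, 0]

This is the Floyd-Warshall all-pairs shortest-path computation. For each intermediate vertex k = 0, 1, …, 3, update dist[i][j] ← min(dist[i][j], dist[i][k] + dist[k][j]). The final matrix gives, for each (i, j), the minimum total weight of any directed path from i to j (possibly empty when i = j).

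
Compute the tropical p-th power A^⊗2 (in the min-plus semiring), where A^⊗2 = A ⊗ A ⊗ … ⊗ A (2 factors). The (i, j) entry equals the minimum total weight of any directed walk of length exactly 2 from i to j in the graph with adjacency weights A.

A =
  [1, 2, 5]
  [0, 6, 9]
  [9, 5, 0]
A^⊗2 =
  [2, 3, 5]
  [1, 2, 5]
  [5, 5, 0]

Each entry (A^⊗2)_ij equals the minimum over all length-2 walks i = v_0 → v_1 → … → v_2 = j of Σ_t A[v_t][v_{t+1}]. For example, for (i, j) = (0, 2) we minimise over 3 possible intermediate vertex sequences; the minimum is 5, attained along the walk 0 → 2 → 2.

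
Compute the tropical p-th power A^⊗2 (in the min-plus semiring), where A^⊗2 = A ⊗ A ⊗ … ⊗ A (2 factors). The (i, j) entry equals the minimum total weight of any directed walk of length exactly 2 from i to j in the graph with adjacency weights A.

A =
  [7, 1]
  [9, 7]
A^⊗2 =
  [10, 8]
  [16, 10]

Each entry (A^⊗2)_ij equals the minimum over all length-2 walks i = v_0 → v_1 → … → v_2 = j of Σ_t A[v_t][v_{t+1}]. For example, for (i, j) = (0, 1) we minimise over 2 possible intermediate vertex sequences; the minimum is 8, attained along the walk 0 → 0 → 1.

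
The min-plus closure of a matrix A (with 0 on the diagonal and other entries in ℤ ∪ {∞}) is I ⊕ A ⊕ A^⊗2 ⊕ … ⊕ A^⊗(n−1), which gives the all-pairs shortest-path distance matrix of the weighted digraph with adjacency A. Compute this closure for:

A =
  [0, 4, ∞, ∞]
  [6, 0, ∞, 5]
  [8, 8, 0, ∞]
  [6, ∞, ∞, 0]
Closure =
  [0, 4, ∞, 9]
  [6, 0, ∞, 5]
  [8, 8, 0, 13]
  [6, 10, ∞, 0]

This is the Floyd-Warshall all-pairs shortest-path computation. For each intermediate vertex k = 0, 1, …, 3, update dist[i][j] ← min(dist[i][j], dist[i][k] + dist[k][j]). The final matrix gives, for each (i, j), the minimum total weight of any directed path from i to j (possibly empty when i = j).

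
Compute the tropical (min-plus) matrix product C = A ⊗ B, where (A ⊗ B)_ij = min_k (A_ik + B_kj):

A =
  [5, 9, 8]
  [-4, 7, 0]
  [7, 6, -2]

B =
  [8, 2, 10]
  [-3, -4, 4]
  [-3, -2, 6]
A ⊗ B =
  [5, 5, 13]
  [-3, -2, 6]
  [-5, -4, 4]

Apply the min-plus product entry-by-entry:
  C[0][0] = min over k of (A[0][0] + B[0][0] = 5 + 8 = 13, A[0][1] + B[1][0] = 9 + -3 = 6, A[0][2] + B[2][0] = 8 + -3 = 5) = 5 (attained at k = 2)
  C[0][1] = min over k of (A[0][0] + B[0][1] = 5 + 2 = 7, A[0][1] + B[1][1] = 9 + -4 = 5, A[0][2] + B[2][1] = 8 + -2 = 6) = 5 (attained at k = 1)
  C[0][2] = min over k of (A[0][0] + B[0][2] = 5 + 10 = 15, A[0][1] + B[1][2] = 9 + 4 = 13, A[0][2] + B[2][2] = 8 + 6 = 14) = 13 (attained at k = 1)
  C[1][0] = min over k of (A[1][0] + B[0][0] = -4 + 8 = 4, A[1][1] + B[1][0] = 7 + -3 = 4, A[1][2] + B[2][0] = 0 + -3 = -3) = -3 (attained at k = 2)
  C[1][1] = min over k of (A[1][0] + B[0][1] = -4 + 2 = -2, A[1][1] + B[1][1] = 7 + -4 = 3, A[1][2] + B[2][1] = 0 + -2 = -2) = -2 (attained at k = 0)
  C[1][2] = min over k of (A[1][0] + B[0][2] = -4 + 10 = 6, A[1][1] + B[1][2] = 7 + 4 = 11, A[1][2] + B[2][2] = 0 + 6 = 6) = 6 (attained at k = 0)
  C[2][0] = min over k of (A[2][0] + B[0][0] = 7 + 8 = 15, A[2][1] + B[1][0] = 6 + -3 = 3, A[2][2] + B[2][0] = -2 + -3 = -5) = -5 (attained at k = 2)
  C[2][1] = min over k of (A[2][0] + B[0][1] = 7 + 2 = 9, A[2][1] + B[1][1] = 6 + -4 = 2, A[2][2] + B[2][1] = -2 + -2 = -4) = -4 (attained at k = 2)
  C[2][2] = min over k of (A[2][0] + B[0][2] = 7 + 10 = 17, A[2][1] + B[1][2] = 6 + 4 = 10, A[2][2] + B[2][2] = -2 + 6 = 4) = 4 (attained at k = 2)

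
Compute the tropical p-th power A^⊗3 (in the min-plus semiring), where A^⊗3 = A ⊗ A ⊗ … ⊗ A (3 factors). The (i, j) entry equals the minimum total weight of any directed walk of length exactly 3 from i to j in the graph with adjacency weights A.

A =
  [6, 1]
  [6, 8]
A^⊗3 =
  [13, 8]
  [13, 13]

Each entry (A^⊗3)_ij equals the minimum over all length-3 walks i = v_0 → v_1 → … → v_3 = j of Σ_t A[v_t][v_{t+1}]. For example, for (i, j) = (0, 1) we minimise over 4 possible intermediate vertex sequences; the minimum is 8, attained along the walk 0 → 1 → 0 → 1.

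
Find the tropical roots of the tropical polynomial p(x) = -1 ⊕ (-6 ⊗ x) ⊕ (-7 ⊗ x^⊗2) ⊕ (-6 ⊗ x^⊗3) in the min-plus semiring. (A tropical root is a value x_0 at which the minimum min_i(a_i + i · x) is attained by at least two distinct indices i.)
Roots: {-1, 1, 5}

Each tropical root is a break point of the lower envelope of the lines y = a_i + i · x (there are 4 lines, with slopes 0, 1, ..., 3). Only the lines that attain the minimum somewhere contribute to roots; other lines are dominated. Here the surviving (envelope) indices are i = 3, i = 2, i = 1, i = 0.
Intersections between consecutive envelope lines give the roots: for adjacent envelope indices i < j the intersection is x = (a_i − a_j) / (j − i). Reading off the sorted break points: {-1, 1, 5}.
Verification: at each break x_0, at least two indices attain the minimum of min_i(a_i + i · x_0).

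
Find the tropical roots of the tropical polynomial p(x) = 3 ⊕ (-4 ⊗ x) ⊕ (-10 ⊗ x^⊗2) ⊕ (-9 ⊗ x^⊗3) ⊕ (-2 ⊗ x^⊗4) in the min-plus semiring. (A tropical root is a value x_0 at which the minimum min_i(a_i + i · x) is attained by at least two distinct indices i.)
Roots: {-7, -1, 6, 7}

Each tropical root is a break point of the lower envelope of the lines y = a_i + i · x (there are 5 lines, with slopes 0, 1, ..., 4). Only the lines that attain the minimum somewhere contribute to roots; other lines are dominated. Here the surviving (envelope) indices are i = 4, i = 3, i = 2, i = 1, i = 0.
Intersections between consecutive envelope lines give the roots: for adjacent envelope indices i < j the intersection is x = (a_i − a_j) / (j − i). Reading off the sorted break points: {-7, -1, 6, 7}.
Verification: at each break x_0, at least two indices attain the minimum of min_i(a_i + i · x_0).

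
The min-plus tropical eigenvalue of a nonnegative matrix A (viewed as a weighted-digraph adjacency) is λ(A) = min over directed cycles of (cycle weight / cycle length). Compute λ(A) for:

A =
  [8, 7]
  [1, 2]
λ(A) = 2

Enumerate directed cycles and compute their means (weight / length). Sample:
  cycle 0 → 0: weight = 8, length = 1, mean = 8/1 ≈ 8.000
  cycle 1 → 1: weight = 2, length = 1, mean = 2/1 ≈ 2.000
  cycle 0 → 1 → 0: weight = 8, length = 2, mean = 8/2 ≈ 4.000
  cycle 1 → 0 → 1: weight = 8, length = 2, mean = 8/2 ≈ 4.000
Minimum mean = 2.000, attained e.g. along the cycle 1 → 1 with weight 2 and length 1. So λ(A) = 2/1 = 2.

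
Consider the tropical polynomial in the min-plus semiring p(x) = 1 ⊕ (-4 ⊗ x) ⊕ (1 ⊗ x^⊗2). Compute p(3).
p(3) = -1

A tropical monomial a ⊗ x^⊗i evaluates to a + i · x. Evaluating each term at x = 3:
  Term 0 contributes 1 + 0 · 3 = 1
  Term 1 contributes -4 + 1 · 3 = -1
  Term 2 contributes 1 + 2 · 3 = 7
p(3) = ⊕ of these = min[1, -1, 7] = -1.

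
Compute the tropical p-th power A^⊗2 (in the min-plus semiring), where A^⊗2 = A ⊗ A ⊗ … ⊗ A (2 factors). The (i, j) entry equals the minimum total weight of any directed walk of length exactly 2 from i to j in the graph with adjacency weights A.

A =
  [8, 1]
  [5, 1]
A^⊗2 =
  [6, 2]
  [6, 2]

Each entry (A^⊗2)_ij equals the minimum over all length-2 walks i = v_0 → v_1 → … → v_2 = j of Σ_t A[v_t][v_{t+1}]. For example, for (i, j) = (0, 1) we minimise over 2 possible intermediate vertex sequences; the minimum is 2, attained along the walk 0 → 1 → 1.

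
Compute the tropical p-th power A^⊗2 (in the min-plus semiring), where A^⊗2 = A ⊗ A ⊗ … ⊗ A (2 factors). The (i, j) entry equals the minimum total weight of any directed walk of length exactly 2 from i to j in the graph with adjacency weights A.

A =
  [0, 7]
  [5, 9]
A^⊗2 =
  [0, 7]
  [5, 12]

Each entry (A^⊗2)_ij equals the minimum over all length-2 walks i = v_0 → v_1 → … → v_2 = j of Σ_t A[v_t][v_{t+1}]. For example, for (i, j) = (0, 1) we minimise over 2 possible intermediate vertex sequences; the minimum is 7, attained along the walk 0 → 0 → 1.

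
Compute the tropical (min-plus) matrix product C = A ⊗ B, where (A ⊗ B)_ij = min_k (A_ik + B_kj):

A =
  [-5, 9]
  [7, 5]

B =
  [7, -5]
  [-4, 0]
A ⊗ B =
  [2, -10]
  [1, 2]

Apply the min-plus product entry-by-entry:
  C[0][0] = min over k of (A[0][0] + B[0][0] = -5 + 7 = 2, A[0][1] + B[1][0] = 9 + -4 = 5) = 2 (attained at k = 0)
  C[0][1] = min over k of (A[0][0] + B[0][1] = -5 + -5 = -10, A[0][1] + B[1][1] = 9 + 0 = 9) = -10 (attained at k = 0)
  C[1][0] = min over k of (A[1][0] + B[0][0] = 7 + 7 = 14, A[1][1] + B[1][0] = 5 + -4 = 1) = 1 (attained at k = 1)
  C[1][1] = min over k of (A[1][0] + B[0][1] = 7 + -5 = 2, A[1][1] + B[1][1] = 5 + 0 = 5) = 2 (attained at k = 0)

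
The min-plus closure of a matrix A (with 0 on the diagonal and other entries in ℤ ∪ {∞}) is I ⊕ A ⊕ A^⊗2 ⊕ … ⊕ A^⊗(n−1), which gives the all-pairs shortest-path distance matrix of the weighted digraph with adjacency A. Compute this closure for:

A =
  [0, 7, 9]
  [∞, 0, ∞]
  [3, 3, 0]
Closure =
  [0, 7, 9]
  [∞, 0, ∞]
  [3, 3, 0]

This is the Floyd-Warshall all-pairs shortest-path computation. For each intermediate vertex k = 0, 1, …, 2, update dist[i][j] ← min(dist[i][j], dist[i][k] + dist[k][j]). The final matrix gives, for each (i, j), the minimum total weight of any directed path from i to j (possibly empty when i = j).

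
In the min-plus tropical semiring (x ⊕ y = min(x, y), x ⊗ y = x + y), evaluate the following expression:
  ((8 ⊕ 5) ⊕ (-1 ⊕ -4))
((8 ⊕ 5) ⊕ (-1 ⊕ -4)) = -4

Expand innermost to outermost. Recall ⊕ takes the minimum of its arguments and ⊗ takes their sum. Working out the expression ((8 ⊕ 5) ⊕ (-1 ⊕ -4)) gives -4.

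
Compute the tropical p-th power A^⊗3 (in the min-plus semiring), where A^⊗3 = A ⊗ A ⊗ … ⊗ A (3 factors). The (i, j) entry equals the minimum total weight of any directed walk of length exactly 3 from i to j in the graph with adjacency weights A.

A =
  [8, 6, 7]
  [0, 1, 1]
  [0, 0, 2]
A^⊗3 =
  [7, 7, 8]
  [1, 2, 2]
  [1, 1, 2]

Each entry (A^⊗3)_ij equals the minimum over all length-3 walks i = v_0 → v_1 → … → v_3 = j of Σ_t A[v_t][v_{t+1}]. For example, for (i, j) = (0, 2) we minimise over 9 possible intermediate vertex sequences; the minimum is 8, attained along the walk 0 → 1 → 1 → 2.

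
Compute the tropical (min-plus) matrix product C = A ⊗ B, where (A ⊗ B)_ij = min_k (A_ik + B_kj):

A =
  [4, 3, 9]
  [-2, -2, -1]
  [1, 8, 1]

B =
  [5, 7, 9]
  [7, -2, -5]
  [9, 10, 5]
A ⊗ B =
  [9, 1, -2]
  [3, -4, -7]
  [6, 6, 3]

Apply the min-plus product entry-by-entry:
  C[0][0] = min over k of (A[0][0] + B[0][0] = 4 + 5 = 9, A[0][1] + B[1][0] = 3 + 7 = 10, A[0][2] + B[2][0] = 9 + 9 = 18) = 9 (attained at k = 0)
  C[0][1] = min over k of (A[0][0] + B[0][1] = 4 + 7 = 11, A[0][1] + B[1][1] = 3 + -2 = 1, A[0][2] + B[2][1] = 9 + 10 = 19) = 1 (attained at k = 1)
  C[0][2] = min over k of (A[0][0] + B[0][2] = 4 + 9 = 13, A[0][1] + B[1][2] = 3 + -5 = -2, A[0][2] + B[2][2] = 9 + 5 = 14) = -2 (attained at k = 1)
  C[1][0] = min over k of (A[1][0] + B[0][0] = -2 + 5 = 3, A[1][1] + B[1][0] = -2 + 7 = 5, A[1][2] + B[2][0] = -1 + 9 = 8) = 3 (attained at k = 0)
  C[1][1] = min over k of (A[1][0] + B[0][1] = -2 + 7 = 5, A[1][1] + B[1][1] = -2 + -2 = -4, A[1][2] + B[2][1] = -1 + 10 = 9) = -4 (attained at k = 1)
  C[1][2] = min over k of (A[1][0] + B[0][2] = -2 + 9 = 7, A[1][1] + B[1][2] = -2 + -5 = -7, A[1][2] + B[2][2] = -1 + 5 = 4) = -7 (attained at k = 1)
  C[2][0] = min over k of (A[2][0] + B[0][0] = 1 + 5 = 6, A[2][1] + B[1][0] = 8 + 7 = 15, A[2][2] + B[2][0] = 1 + 9 = 10) = 6 (attained at k = 0)
  C[2][1] = min over k of (A[2][0] + B[0][1] = 1 + 7 = 8, A[2][1] + B[1][1] = 8 + -2 = 6, A[2][2] + B[2][1] = 1 + 10 = 11) = 6 (attained at k = 1)
  C[2][2] = min over k of (A[2][0] + B[0][2] = 1 + 9 = 10, A[2][1] + B[1][2] = 8 + -5 = 3, A[2][2] + B[2][2] = 1 + 5 = 6) = 3 (attained at k = 1)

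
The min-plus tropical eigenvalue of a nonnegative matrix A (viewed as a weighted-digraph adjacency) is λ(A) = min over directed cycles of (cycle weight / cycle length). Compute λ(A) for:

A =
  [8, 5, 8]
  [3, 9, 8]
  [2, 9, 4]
λ(A) = 4

Enumerate directed cycles and compute their means (weight / length). Sample:
  cycle 0 → 0: weight = 8, length = 1, mean = 8/1 ≈ 8.000
  cycle 1 → 1: weight = 9, length = 1, mean = 9/1 ≈ 9.000
  cycle 2 → 2: weight = 4, length = 1, mean = 4/1 ≈ 4.000
  cycle 0 → 1 → 0: weight = 8, length = 2, mean = 8/2 ≈ 4.000
  cycle 0 → 2 → 0: weight = 10, length = 2, mean = 10/2 ≈ 5.000
  cycle 1 → 0 → 1: weight = 8, length = 2, mean = 8/2 ≈ 4.000
Minimum mean = 4.000, attained e.g. along the cycle 2 → 2 with weight 4 and length 1. So λ(A) = 4/1 = 4.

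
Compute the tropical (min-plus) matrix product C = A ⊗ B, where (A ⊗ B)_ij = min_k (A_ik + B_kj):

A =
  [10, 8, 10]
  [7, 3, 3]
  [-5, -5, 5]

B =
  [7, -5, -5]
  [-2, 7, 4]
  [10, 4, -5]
A ⊗ B =
  [6, 5, 5]
  [1, 2, -2]
  [-7, -10, -10]

Apply the min-plus product entry-by-entry:
  C[0][0] = min over k of (A[0][0] + B[0][0] = 10 + 7 = 17, A[0][1] + B[1][0] = 8 + -2 = 6, A[0][2] + B[2][0] = 10 + 10 = 20) = 6 (attained at k = 1)
  C[0][1] = min over k of (A[0][0] + B[0][1] = 10 + -5 = 5, A[0][1] + B[1][1] = 8 + 7 = 15, A[0][2] + B[2][1] = 10 + 4 = 14) = 5 (attained at k = 0)
  C[0][2] = min over k of (A[0][0] + B[0][2] = 10 + -5 = 5, A[0][1] + B[1][2] = 8 + 4 = 12, A[0][2] + B[2][2] = 10 + -5 = 5) = 5 (attained at k = 0)
  C[1][0] = min over k of (A[1][0] + B[0][0] = 7 + 7 = 14, A[1][1] + B[1][0] = 3 + -2 = 1, A[1][2] + B[2][0] = 3 + 10 = 13) = 1 (attained at k = 1)
  C[1][1] = min over k of (A[1][0] + B[0][1] = 7 + -5 = 2, A[1][1] + B[1][1] = 3 + 7 = 10, A[1][2] + B[2][1] = 3 + 4 = 7) = 2 (attained at k = 0)
  C[1][2] = min over k of (A[1][0] + B[0][2] = 7 + -5 = 2, A[1][1] + B[1][2] = 3 + 4 = 7, A[1][2] + B[2][2] = 3 + -5 = -2) = -2 (attained at k = 2)
  C[2][0] = min over k of (A[2][0] + B[0][0] = -5 + 7 = 2, A[2][1] + B[1][0] = -5 + -2 = -7, A[2][2] + B[2][0] = 5 + 10 = 15) = -7 (attained at k = 1)
  C[2][1] = min over k of (A[2][0] + B[0][1] = -5 + -5 = -10, A[2][1] + B[1][1] = -5 + 7 = 2, A[2][2] + B[2][1] = 5 + 4 = 9) = -10 (attained at k = 0)
  C[2][2] = min over k of (A[2][0] + B[0][2] = -5 + -5 = -10, A[2][1] + B[1][2] = -5 + 4 = -1, A[2][2] + B[2][2] = 5 + -5 = 0) = -10 (attained at k = 0)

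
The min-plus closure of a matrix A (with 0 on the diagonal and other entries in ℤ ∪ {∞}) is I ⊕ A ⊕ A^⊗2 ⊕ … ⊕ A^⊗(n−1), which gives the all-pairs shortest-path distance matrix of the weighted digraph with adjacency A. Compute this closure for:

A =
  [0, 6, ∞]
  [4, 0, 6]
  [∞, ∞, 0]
Closure =
  [0, 6, 12]
  [4, 0, 6]
  [∞, ∞, 0]

This is the Floyd-Warshall all-pairs shortest-path computation. For each intermediate vertex k = 0, 1, …, 2, update dist[i][j] ← min(dist[i][j], dist[i][k] + dist[k][j]). The final matrix gives, for each (i, j), the minimum total weight of any directed path from i to j (possibly empty when i = j).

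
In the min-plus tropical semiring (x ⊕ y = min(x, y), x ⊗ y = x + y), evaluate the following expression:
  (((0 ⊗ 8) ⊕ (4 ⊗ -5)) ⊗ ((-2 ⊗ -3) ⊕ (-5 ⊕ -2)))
(((0 ⊗ 8) ⊕ (4 ⊗ -5)) ⊗ ((-2 ⊗ -3) ⊕ (-5 ⊕ -2))) = -6

Expand innermost to outermost. Recall ⊕ takes the minimum of its arguments and ⊗ takes their sum. Working out the expression (((0 ⊗ 8) ⊕ (4 ⊗ -5)) ⊗ ((-2 ⊗ -3) ⊕ (-5 ⊕ -2))) gives -6.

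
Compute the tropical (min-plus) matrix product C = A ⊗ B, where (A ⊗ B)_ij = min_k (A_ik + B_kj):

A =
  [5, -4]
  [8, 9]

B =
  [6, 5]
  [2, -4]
A ⊗ B =
  [-2, -8]
  [11, 5]

Apply the min-plus product entry-by-entry:
  C[0][0] = min over k of (A[0][0] + B[0][0] = 5 + 6 = 11, A[0][1] + B[1][0] = -4 + 2 = -2) = -2 (attained at k = 1)
  C[0][1] = min over k of (A[0][0] + B[0][1] = 5 + 5 = 10, A[0][1] + B[1][1] = -4 + -4 = -8) = -8 (attained at k = 1)
  C[1][0] = min over k of (A[1][0] + B[0][0] = 8 + 6 = 14, A[1][1] + B[1][0] = 9 + 2 = 11) = 11 (attained at k = 1)
  C[1][1] = min over k of (A[1][0] + B[0][1] = 8 + 5 = 13, A[1][1] + B[1][1] = 9 + -4 = 5) = 5 (attained at k = 1)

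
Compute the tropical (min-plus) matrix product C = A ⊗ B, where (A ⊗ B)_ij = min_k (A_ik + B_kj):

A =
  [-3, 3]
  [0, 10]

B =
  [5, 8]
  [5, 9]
A ⊗ B =
  [2, 5]
  [5, 8]

Apply the min-plus product entry-by-entry:
  C[0][0] = min over k of (A[0][0] + B[0][0] = -3 + 5 = 2, A[0][1] + B[1][0] = 3 + 5 = 8) = 2 (attained at k = 0)
  C[0][1] = min over k of (A[0][0] + B[0][1] = -3 + 8 = 5, A[0][1] + B[1][1] = 3 + 9 = 12) = 5 (attained at k = 0)
  C[1][0] = min over k of (A[1][0] + B[0][0] = 0 + 5 = 5, A[1][1] + B[1][0] = 10 + 5 = 15) = 5 (attained at k = 0)
  C[1][1] = min over k of (A[1][0] + B[0][1] = 0 + 8 = 8, A[1][1] + B[1][1] = 10 + 9 = 19) = 8 (attained at k = 0)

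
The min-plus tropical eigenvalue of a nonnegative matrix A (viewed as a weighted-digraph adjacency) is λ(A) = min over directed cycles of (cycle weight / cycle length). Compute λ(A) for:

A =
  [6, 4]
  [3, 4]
λ(A) = 7/2

Enumerate directed cycles and compute their means (weight / length). Sample:
  cycle 0 → 0: weight = 6, length = 1, mean = 6/1 ≈ 6.000
  cycle 1 → 1: weight = 4, length = 1, mean = 4/1 ≈ 4.000
  cycle 0 → 1 → 0: weight = 7, length = 2, mean = 7/2 ≈ 3.500
  cycle 1 → 0 → 1: weight = 7, length = 2, mean = 7/2 ≈ 3.500
Minimum mean = 3.500, attained e.g. along the cycle 0 → 1 → 0 with weight 7 and length 2. So λ(A) = 7/2 = 7/2.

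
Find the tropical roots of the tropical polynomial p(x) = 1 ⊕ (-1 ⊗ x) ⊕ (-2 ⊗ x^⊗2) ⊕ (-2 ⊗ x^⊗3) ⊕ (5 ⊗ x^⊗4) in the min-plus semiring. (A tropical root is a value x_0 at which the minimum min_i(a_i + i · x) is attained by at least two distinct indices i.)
Roots: {-7, 0, 1, 2}

Each tropical root is a break point of the lower envelope of the lines y = a_i + i · x (there are 5 lines, with slopes 0, 1, ..., 4). Only the lines that attain the minimum somewhere contribute to roots; other lines are dominated. Here the surviving (envelope) indices are i = 4, i = 3, i = 2, i = 1, i = 0.
Intersections between consecutive envelope lines give the roots: for adjacent envelope indices i < j the intersection is x = (a_i − a_j) / (j − i). Reading off the sorted break points: {-7, 0, 1, 2}.
Verification: at each break x_0, at least two indices attain the minimum of min_i(a_i + i · x_0).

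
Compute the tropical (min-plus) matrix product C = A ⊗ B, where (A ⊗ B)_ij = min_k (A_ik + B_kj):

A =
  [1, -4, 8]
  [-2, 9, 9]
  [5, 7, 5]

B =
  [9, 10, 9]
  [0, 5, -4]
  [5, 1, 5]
A ⊗ B =
  [-4, 1, -8]
  [7, 8, 5]
  [7, 6, 3]

Apply the min-plus product entry-by-entry:
  C[0][0] = min over k of (A[0][0] + B[0][0] = 1 + 9 = 10, A[0][1] + B[1][0] = -4 + 0 = -4, A[0][2] + B[2][0] = 8 + 5 = 13) = -4 (attained at k = 1)
  C[0][1] = min over k of (A[0][0] + B[0][1] = 1 + 10 = 11, A[0][1] + B[1][1] = -4 + 5 = 1, A[0][2] + B[2][1] = 8 + 1 = 9) = 1 (attained at k = 1)
  C[0][2] = min over k of (A[0][0] + B[0][2] = 1 + 9 = 10, A[0][1] + B[1][2] = -4 + -4 = -8, A[0][2] + B[2][2] = 8 + 5 = 13) = -8 (attained at k = 1)
  C[1][0] = min over k of (A[1][0] + B[0][0] = -2 + 9 = 7, A[1][1] + B[1][0] = 9 + 0 = 9, A[1][2] + B[2][0] = 9 + 5 = 14) = 7 (attained at k = 0)
  C[1][1] = min over k of (A[1][0] + B[0][1] = -2 + 10 = 8, A[1][1] + B[1][1] = 9 + 5 = 14, A[1][2] + B[2][1] = 9 + 1 = 10) = 8 (attained at k = 0)
  C[1][2] = min over k of (A[1][0] + B[0][2] = -2 + 9 = 7, A[1][1] + B[1][2] = 9 + -4 = 5, A[1][2] + B[2][2] = 9 + 5 = 14) = 5 (attained at k = 1)
  C[2][0] = min over k of (A[2][0] + B[0][0] = 5 + 9 = 14, A[2][1] + B[1][0] = 7 + 0 = 7, A[2][2] + B[2][0] = 5 + 5 = 10) = 7 (attained at k = 1)
  C[2][1] = min over k of (A[2][0] + B[0][1] = 5 + 10 = 15, A[2][1] + B[1][1] = 7 + 5 = 12, A[2][2] + B[2][1] = 5 + 1 = 6) = 6 (attained at k = 2)
  C[2][2] = min over k of (A[2][0] + B[0][2] = 5 + 9 = 14, A[2][1] + B[1][2] = 7 + -4 = 3, A[2][2] + B[2][2] = 5 + 5 = 10) = 3 (attained at k = 1)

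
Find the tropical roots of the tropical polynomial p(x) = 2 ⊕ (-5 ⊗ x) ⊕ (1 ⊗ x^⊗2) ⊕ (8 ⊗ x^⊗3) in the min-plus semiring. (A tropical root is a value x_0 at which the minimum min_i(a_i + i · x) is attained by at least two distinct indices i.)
Roots: {-7, -6, 7}

Each tropical root is a break point of the lower envelope of the lines y = a_i + i · x (there are 4 lines, with slopes 0, 1, ..., 3). Only the lines that attain the minimum somewhere contribute to roots; other lines are dominated. Here the surviving (envelope) indices are i = 3, i = 2, i = 1, i = 0.
Intersections between consecutive envelope lines give the roots: for adjacent envelope indices i < j the intersection is x = (a_i − a_j) / (j − i). Reading off the sorted break points: {-7, -6, 7}.
Verification: at each break x_0, at least two indices attain the minimum of min_i(a_i + i · x_0).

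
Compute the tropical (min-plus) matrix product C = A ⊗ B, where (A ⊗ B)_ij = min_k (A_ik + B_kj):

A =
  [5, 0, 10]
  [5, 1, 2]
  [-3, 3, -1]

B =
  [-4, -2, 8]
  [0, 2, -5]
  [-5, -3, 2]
A ⊗ B =
  [0, 2, -5]
  [-3, -1, -4]
  [-7, -5, -2]

Apply the min-plus product entry-by-entry:
  C[0][0] = min over k of (A[0][0] + B[0][0] = 5 + -4 = 1, A[0][1] + B[1][0] = 0 + 0 = 0, A[0][2] + B[2][0] = 10 + -5 = 5) = 0 (attained at k = 1)
  C[0][1] = min over k of (A[0][0] + B[0][1] = 5 + -2 = 3, A[0][1] + B[1][1] = 0 + 2 = 2, A[0][2] + B[2][1] = 10 + -3 = 7) = 2 (attained at k = 1)
  C[0][2] = min over k of (A[0][0] + B[0][2] = 5 + 8 = 13, A[0][1] + B[1][2] = 0 + -5 = -5, A[0][2] + B[2][2] = 10 + 2 = 12) = -5 (attained at k = 1)
  C[1][0] = min over k of (A[1][0] + B[0][0] = 5 + -4 = 1, A[1][1] + B[1][0] = 1 + 0 = 1, A[1][2] + B[2][0] = 2 + -5 = -3) = -3 (attained at k = 2)
  C[1][1] = min over k of (A[1][0] + B[0][1] = 5 + -2 = 3, A[1][1] + B[1][1] = 1 + 2 = 3, A[1][2] + B[2][1] = 2 + -3 = -1) = -1 (attained at k = 2)
  C[1][2] = min over k of (A[1][0] + B[0][2] = 5 + 8 = 13, A[1][1] + B[1][2] = 1 + -5 = -4, A[1][2] + B[2][2] = 2 + 2 = 4) = -4 (attained at k = 1)
  C[2][0] = min over k of (A[2][0] + B[0][0] = -3 + -4 = -7, A[2][1] + B[1][0] = 3 + 0 = 3, A[2][2] + B[2][0] = -1 + -5 = -6) = -7 (attained at k = 0)
  C[2][1] = min over k of (A[2][0] + B[0][1] = -3 + -2 = -5, A[2][1] + B[1][1] = 3 + 2 = 5, A[2][2] + B[2][1] = -1 + -3 = -4) = -5 (attained at k = 0)
  C[2][2] = min over k of (A[2][0] + B[0][2] = -3 + 8 = 5, A[2][1] + B[1][2] = 3 + -5 = -2, A[2][2] + B[2][2] = -1 + 2 = 1) = -2 (attained at k = 1)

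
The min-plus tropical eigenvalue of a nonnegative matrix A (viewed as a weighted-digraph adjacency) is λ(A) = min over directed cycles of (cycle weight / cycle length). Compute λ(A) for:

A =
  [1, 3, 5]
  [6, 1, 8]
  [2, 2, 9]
λ(A) = 1

Enumerate directed cycles and compute their means (weight / length). Sample:
  cycle 0 → 0: weight = 1, length = 1, mean = 1/1 ≈ 1.000
  cycle 1 → 1: weight = 1, length = 1, mean = 1/1 ≈ 1.000
  cycle 2 → 2: weight = 9, length = 1, mean = 9/1 ≈ 9.000
  cycle 0 → 1 → 0: weight = 9, length = 2, mean = 9/2 ≈ 4.500
  cycle 0 → 2 → 0: weight = 7, length = 2, mean = 7/2 ≈ 3.500
  cycle 1 → 0 → 1: weight = 9, length = 2, mean = 9/2 ≈ 4.500
Minimum mean = 1.000, attained e.g. along the cycle 0 → 0 with weight 1 and length 1. So λ(A) = 1/1 = 1.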